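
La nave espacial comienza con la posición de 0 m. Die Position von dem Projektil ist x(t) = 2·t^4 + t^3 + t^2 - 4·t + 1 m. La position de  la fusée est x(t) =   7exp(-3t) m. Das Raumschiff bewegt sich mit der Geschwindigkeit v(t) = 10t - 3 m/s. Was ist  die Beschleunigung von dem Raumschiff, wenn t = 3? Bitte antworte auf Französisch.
Nous devons dériver notre équation de la vitesse v(t) = 10·t - 3 1 fois. En dérivant la vitesse, nous obtenons l'accélération: a(t) = 10. De l'équation de l'accélération a(t) = 10, nous substituons t = 3 pour obtenir a = 10.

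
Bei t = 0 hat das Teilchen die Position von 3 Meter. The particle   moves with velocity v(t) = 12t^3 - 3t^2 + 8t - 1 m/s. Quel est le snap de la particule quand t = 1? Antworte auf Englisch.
We must differentiate our velocity equation v(t) = 12·t^3 - 3·t^2 + 8·t - 1 3 times. The derivative of velocity gives acceleration: a(t) = 36·t^2 - 6·t + 8. The derivative of acceleration gives jerk: j(t) = 72·t - 6. The derivative of jerk gives snap: s(t) = 72. We have snap s(t) = 72. Substituting t = 1: s(1) = 72.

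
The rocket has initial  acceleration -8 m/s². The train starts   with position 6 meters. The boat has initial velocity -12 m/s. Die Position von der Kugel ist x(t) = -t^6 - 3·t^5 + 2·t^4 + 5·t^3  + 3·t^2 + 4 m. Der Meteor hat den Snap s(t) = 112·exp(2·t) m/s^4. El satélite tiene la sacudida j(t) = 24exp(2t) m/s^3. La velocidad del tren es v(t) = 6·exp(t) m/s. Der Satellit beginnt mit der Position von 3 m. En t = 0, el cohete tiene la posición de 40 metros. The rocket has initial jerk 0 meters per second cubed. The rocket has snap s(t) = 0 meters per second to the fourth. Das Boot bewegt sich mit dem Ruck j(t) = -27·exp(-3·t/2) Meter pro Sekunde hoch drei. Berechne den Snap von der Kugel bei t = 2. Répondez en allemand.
Ausgehend von der Position x(t) = -t^6 - 3·t^5 + 2·t^4 + 5·t^3 + 3·t^2 + 4, nehmen wir 4 Ableitungen. Mit d/dt von x(t) finden wir v(t) = -6·t^5 - 15·t^4 + 8·t^3 + 15·t^2 + 6·t. Durch Ableiten von der Geschwindigkeit erhalten wir die Beschleunigung: a(t) = -30·t^4 - 60·t^3 + 24·t^2 + 30·t + 6. Durch Ableiten von der Beschleunigung erhalten wir den Ruck: j(t) = -120·t^3 - 180·t^2 + 48·t + 30. Die Ableitung von dem Ruck ergibt den Snap: s(t) = -360·t^2 - 360·t + 48. Wir haben den Snap s(t) = -360·t^2 - 360·t + 48. Durch Einsetzen von t = 2: s(2) = -2112.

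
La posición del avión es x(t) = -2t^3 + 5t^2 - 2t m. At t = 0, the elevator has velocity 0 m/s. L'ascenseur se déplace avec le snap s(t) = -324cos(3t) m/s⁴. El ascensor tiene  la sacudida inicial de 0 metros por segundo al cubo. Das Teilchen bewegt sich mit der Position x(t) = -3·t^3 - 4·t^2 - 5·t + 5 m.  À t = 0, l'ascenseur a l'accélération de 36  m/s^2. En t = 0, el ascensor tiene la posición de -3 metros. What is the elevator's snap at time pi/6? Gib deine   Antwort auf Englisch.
We have snap s(t) = -324·cos(3·t). Substituting t = pi/6: s(pi/6) = 0.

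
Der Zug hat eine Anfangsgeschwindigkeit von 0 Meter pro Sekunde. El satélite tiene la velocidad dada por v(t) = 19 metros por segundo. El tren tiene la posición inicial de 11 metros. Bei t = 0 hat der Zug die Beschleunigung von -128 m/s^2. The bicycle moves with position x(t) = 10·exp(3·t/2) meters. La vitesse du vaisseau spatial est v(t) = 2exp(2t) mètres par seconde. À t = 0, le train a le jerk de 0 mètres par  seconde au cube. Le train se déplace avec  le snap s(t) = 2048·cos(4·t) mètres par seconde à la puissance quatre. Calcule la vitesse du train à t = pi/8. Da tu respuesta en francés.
Nous devons intégrer notre équation du snap s(t) = 2048·cos(4·t) 3 fois. L'intégrale du snap, avec j(0) = 0, donne le jerk: j(t) = 512·sin(4·t). La primitive du jerk est l'accélération. En utilisant a(0) = -128, nous obtenons a(t) = -128·cos(4·t). En prenant ∫a(t)dt et en appliquant v(0) = 0, nous trouvons v(t) = -32·sin(4·t). De l'équation de la vitesse v(t) = -32·sin(4·t), nous substituons t = pi/8 pour obtenir v = -32.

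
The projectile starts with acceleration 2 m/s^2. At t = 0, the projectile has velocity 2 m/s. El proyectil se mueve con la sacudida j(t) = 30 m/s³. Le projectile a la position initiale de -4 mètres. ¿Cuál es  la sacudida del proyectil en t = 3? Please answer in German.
Aus der Gleichung für den Ruck j(t) = 30, setzen wir t = 3 ein und erhalten j = 30.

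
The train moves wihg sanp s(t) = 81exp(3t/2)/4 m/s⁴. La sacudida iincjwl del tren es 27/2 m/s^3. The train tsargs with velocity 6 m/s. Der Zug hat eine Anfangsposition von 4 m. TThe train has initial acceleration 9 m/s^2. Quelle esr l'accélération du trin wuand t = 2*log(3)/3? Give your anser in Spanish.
Necesitamos integrar nuestra ecuación del snap s(t) = 81·exp(3·t/2)/4 2 veces. La integral del snap, con j(0) = 27/2, da la sacudida: j(t) = 27·exp(3·t/2)/2. Integrando la sacudida y usando la condición inicial a(0) = 9, obtenemos a(t) = 9·exp(3·t/2). De la ecuación de la aceleración a(t) = 9·exp(3·t/2), sustituimos t = 2*log(3)/3 para obtener a = 27.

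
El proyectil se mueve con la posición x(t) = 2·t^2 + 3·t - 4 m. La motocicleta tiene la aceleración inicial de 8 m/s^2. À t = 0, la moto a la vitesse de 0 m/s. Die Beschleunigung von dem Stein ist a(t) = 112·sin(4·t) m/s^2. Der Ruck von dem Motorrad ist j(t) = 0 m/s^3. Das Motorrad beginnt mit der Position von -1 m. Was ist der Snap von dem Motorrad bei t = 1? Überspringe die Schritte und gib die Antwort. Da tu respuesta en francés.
Le snap à t = 1 est s = 0.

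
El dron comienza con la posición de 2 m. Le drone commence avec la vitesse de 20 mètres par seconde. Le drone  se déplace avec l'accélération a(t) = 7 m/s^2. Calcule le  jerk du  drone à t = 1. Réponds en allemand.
Um dies zu lösen, müssen wir 1 Ableitung unserer Gleichung für die Beschleunigung a(t) = 7 nehmen. Mit d/dt von a(t) finden wir j(t) = 0. Mit j(t) = 0 und Einsetzen von t = 1, finden wir j = 0.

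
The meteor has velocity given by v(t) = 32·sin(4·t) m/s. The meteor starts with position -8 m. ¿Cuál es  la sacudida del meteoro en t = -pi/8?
Partiendo de la velocidad v(t) = 32·sin(4·t), tomamos 2 derivadas. La derivada de la velocidad da la aceleración: a(t) = 128·cos(4·t). La derivada de la aceleración da la sacudida: j(t) = -512·sin(4·t). Tenemos la sacudida j(t) = -512·sin(4·t). Sustituyendo t = -pi/8: j(-pi/8) = 512.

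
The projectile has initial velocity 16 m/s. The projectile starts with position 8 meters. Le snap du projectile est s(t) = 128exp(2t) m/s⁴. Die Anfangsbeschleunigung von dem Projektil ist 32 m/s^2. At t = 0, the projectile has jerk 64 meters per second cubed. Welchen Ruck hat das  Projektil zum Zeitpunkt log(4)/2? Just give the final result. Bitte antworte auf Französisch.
À t = log(4)/2, j = 256.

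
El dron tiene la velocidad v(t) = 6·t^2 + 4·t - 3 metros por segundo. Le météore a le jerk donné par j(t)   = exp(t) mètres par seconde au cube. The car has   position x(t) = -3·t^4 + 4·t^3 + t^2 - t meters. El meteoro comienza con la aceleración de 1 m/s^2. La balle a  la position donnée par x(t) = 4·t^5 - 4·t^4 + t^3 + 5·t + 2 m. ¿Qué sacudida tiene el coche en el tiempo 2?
Debemos derivar nuestra ecuación de la posición x(t) = -3·t^4 + 4·t^3 + t^2 - t 3 veces. Derivando la posición, obtenemos la velocidad: v(t) = -12·t^3 + 12·t^2 + 2·t - 1. La derivada de la velocidad da la aceleración: a(t) = -36·t^2 + 24·t + 2. Derivando la aceleración, obtenemos la sacudida: j(t) = 24 - 72·t. Usando j(t) = 24 - 72·t y sustituyendo t = 2, encontramos j = -120.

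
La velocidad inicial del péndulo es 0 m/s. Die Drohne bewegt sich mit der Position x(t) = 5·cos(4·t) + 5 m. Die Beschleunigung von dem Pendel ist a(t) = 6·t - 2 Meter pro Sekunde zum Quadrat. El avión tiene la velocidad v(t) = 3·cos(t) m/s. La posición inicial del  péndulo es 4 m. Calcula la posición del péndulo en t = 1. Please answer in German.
Wir müssen unsere Gleichung für die Beschleunigung a(t) = 6·t - 2 2-mal integrieren. Mit ∫a(t)dt und Anwendung von v(0) = 0, finden wir v(t) = t·(3·t - 2). Durch Integration von der Geschwindigkeit und Verwendung der Anfangsbedingung x(0) = 4, erhalten wir x(t) = t^3 - t^2 + 4. Mit x(t) = t^3 - t^2 + 4 und Einsetzen von t = 1, finden wir x = 4.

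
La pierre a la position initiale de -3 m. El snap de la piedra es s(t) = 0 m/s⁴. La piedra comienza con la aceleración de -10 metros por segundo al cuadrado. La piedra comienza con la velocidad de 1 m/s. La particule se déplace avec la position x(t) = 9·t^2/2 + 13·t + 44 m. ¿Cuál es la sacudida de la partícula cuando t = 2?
Para resolver esto, necesitamos tomar 3 derivadas de nuestra ecuación de la posición x(t) = 9·t^2/2 + 13·t + 44. Derivando la posición, obtenemos la velocidad: v(t) = 9·t + 13. Tomando d/dt de v(t), encontramos a(t) = 9. La derivada de la aceleración da la sacudida: j(t) = 0. Tenemos la sacudida j(t) = 0. Sustituyendo t = 2: j(2) = 0.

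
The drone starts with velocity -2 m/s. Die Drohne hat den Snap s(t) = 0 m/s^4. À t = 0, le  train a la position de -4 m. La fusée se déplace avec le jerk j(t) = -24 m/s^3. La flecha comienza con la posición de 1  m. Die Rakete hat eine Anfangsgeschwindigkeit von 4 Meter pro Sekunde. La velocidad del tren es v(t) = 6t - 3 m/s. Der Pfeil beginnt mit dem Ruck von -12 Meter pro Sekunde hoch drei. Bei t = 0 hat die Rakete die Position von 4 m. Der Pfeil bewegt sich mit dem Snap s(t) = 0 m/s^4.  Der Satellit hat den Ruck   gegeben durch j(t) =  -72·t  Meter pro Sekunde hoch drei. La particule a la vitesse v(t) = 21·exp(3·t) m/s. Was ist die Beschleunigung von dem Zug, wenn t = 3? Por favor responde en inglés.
We must differentiate our velocity equation v(t) = 6·t - 3 1 time. Differentiating velocity, we get acceleration: a(t) = 6. We have acceleration a(t) = 6. Substituting t = 3: a(3) = 6.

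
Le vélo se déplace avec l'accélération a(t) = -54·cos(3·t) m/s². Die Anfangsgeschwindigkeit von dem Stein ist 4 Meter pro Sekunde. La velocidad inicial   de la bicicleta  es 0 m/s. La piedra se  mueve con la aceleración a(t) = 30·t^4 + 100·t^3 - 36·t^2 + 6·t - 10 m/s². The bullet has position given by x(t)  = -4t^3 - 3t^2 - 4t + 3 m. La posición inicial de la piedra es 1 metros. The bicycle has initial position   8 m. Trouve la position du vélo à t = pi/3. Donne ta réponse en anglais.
To find the answer, we compute 2 antiderivatives of a(t) = -54·cos(3·t). The integral of acceleration, with v(0) = 0, gives velocity: v(t) = -18·sin(3·t). The antiderivative of velocity is position. Using x(0) = 8, we get x(t) = 6·cos(3·t) + 2. Using x(t) = 6·cos(3·t) + 2 and substituting t = pi/3, we find x = -4.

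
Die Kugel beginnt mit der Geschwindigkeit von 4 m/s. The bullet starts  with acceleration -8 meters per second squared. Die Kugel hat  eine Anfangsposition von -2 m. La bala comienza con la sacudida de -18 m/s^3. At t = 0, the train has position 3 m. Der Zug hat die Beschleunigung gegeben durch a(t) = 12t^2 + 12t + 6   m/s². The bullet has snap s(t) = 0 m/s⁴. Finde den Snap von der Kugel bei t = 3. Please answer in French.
Nous avons le snap s(t) = 0. En substituant t = 3: s(3) = 0.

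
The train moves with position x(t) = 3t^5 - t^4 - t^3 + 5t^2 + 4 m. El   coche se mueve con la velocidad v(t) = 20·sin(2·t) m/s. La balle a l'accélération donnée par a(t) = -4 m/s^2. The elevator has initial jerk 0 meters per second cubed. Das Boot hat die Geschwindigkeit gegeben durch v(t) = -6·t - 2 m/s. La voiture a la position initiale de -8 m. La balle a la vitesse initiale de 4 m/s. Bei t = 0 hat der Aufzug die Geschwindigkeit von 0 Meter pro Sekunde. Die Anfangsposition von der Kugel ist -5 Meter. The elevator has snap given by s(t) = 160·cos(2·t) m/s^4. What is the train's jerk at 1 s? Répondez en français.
Nous devons dériver notre équation de la position x(t) = 3·t^5 - t^4 - t^3 + 5·t^2 + 4 3 fois. En dérivant la position, nous obtenons la vitesse: v(t) = 15·t^4 - 4·t^3 - 3·t^2 + 10·t. En dérivant la vitesse, nous obtenons l'accélération: a(t) = 60·t^3 - 12·t^2 - 6·t + 10. En prenant d/dt de a(t), nous trouvons j(t) = 180·t^2 - 24·t - 6. De l'équation du jerk j(t) = 180·t^2 - 24·t - 6, nous substituons t = 1 pour obtenir j = 150.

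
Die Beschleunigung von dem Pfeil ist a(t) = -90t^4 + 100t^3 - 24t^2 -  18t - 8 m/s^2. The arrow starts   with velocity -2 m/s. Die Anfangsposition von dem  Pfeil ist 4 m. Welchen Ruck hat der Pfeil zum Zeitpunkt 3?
Ausgehend von der Beschleunigung a(t) = -90·t^4 + 100·t^3 - 24·t^2 - 18·t - 8, nehmen wir 1 Ableitung. Mit d/dt von a(t) finden wir j(t) = -360·t^3 + 300·t^2 - 48·t - 18. Mit j(t) = -360·t^3 + 300·t^2 - 48·t - 18 und Einsetzen von t = 3, finden wir j = -7182.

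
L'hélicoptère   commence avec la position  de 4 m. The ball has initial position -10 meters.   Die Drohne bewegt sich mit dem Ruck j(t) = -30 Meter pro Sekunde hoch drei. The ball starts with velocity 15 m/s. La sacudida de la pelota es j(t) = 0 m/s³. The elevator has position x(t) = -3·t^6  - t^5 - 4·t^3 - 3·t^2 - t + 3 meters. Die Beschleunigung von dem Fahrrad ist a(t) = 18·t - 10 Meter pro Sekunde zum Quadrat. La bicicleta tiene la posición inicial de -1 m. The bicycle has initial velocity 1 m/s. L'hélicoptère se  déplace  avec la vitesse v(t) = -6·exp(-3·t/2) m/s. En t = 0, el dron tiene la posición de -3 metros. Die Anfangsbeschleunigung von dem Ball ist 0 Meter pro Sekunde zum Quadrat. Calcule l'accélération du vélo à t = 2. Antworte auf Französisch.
De l'équation de l'accélération a(t) = 18·t - 10, nous substituons t = 2 pour obtenir a = 26.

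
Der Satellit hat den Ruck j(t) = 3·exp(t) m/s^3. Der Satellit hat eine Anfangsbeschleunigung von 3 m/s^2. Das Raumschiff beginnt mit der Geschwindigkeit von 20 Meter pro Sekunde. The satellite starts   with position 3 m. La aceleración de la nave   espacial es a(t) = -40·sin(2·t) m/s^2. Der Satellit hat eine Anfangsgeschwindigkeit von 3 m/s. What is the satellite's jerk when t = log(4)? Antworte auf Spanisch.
Tenemos la sacudida j(t) = 3·exp(t). Sustituyendo t = log(4): j(log(4)) = 12.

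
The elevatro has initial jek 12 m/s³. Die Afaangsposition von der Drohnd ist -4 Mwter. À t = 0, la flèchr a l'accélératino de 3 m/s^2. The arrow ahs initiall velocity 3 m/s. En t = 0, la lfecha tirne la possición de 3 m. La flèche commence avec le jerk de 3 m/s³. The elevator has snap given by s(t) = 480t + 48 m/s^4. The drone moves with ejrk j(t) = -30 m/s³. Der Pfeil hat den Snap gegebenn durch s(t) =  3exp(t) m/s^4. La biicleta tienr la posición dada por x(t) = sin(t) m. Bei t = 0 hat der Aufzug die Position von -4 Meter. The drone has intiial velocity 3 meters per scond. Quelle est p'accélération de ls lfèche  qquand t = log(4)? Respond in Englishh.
To find the answer, we compute 2 integrals of s(t) = 3·exp(t). Integrating snap and using the initial condition j(0) = 3, we get j(t) = 3·exp(t). The integral of jerk is acceleration. Using a(0) = 3, we get a(t) = 3·exp(t). We have acceleration a(t) = 3·exp(t). Substituting t = log(4): a(log(4)) = 12.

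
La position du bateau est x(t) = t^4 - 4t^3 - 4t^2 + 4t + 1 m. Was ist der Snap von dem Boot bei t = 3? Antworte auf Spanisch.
Para resolver esto, necesitamos tomar 4 derivadas de nuestra ecuación de la posición x(t) = t^4 - 4·t^3 - 4·t^2 + 4·t + 1. Tomando d/dt de x(t), encontramos v(t) = 4·t^3 - 12·t^2 - 8·t + 4. Derivando la velocidad, obtenemos la aceleración: a(t) = 12·t^2 - 24·t - 8. La derivada de la aceleración da la sacudida: j(t) = 24·t - 24. Derivando la sacudida, obtenemos el snap: s(t) = 24. De la ecuación del snap s(t) = 24, sustituimos t = 3 para obtener s = 24.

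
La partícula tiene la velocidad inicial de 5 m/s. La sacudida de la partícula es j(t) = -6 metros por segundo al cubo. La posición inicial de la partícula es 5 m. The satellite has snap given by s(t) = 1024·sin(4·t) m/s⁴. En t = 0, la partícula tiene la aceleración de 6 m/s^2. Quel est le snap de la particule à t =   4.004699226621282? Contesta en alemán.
Wir müssen unsere Gleichung für den Ruck j(t) = -6 1-mal ableiten. Die Ableitung von dem Ruck ergibt den Snap: s(t) = 0. Aus der Gleichung für den Snap s(t) = 0, setzen wir t = 4.004699226621282 ein und erhalten s = 0.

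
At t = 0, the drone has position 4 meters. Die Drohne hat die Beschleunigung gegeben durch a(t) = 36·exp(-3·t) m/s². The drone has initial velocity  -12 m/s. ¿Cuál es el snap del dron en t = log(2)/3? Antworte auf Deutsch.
Wir müssen unsere Gleichung für die Beschleunigung a(t) = 36·exp(-3·t) 2-mal ableiten. Die Ableitung von der Beschleunigung ergibt den Ruck: j(t) = -108·exp(-3·t). Durch Ableiten von dem Ruck erhalten wir den Snap: s(t) = 324·exp(-3·t). Wir haben den Snap s(t) = 324·exp(-3·t). Durch Einsetzen von t = log(2)/3: s(log(2)/3) = 162.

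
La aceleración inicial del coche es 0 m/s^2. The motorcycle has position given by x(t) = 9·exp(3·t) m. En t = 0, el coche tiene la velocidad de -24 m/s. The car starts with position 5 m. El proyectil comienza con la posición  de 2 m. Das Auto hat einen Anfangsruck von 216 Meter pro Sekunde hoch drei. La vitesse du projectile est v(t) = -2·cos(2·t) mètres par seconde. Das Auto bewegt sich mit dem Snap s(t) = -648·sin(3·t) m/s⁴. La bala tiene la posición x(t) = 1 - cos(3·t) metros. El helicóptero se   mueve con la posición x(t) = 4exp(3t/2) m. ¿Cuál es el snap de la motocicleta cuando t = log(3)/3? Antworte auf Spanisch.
Debemos derivar nuestra ecuación de la posición x(t) = 9·exp(3·t) 4 veces. Tomando d/dt de x(t), encontramos v(t) = 27·exp(3·t). Derivando la velocidad, obtenemos la aceleración: a(t) = 81·exp(3·t). Derivando la aceleración, obtenemos la sacudida: j(t) = 243·exp(3·t). Derivando la sacudida, obtenemos el snap: s(t) = 729·exp(3·t). Usando s(t) = 729·exp(3·t) y sustituyendo t = log(3)/3, encontramos s = 2187.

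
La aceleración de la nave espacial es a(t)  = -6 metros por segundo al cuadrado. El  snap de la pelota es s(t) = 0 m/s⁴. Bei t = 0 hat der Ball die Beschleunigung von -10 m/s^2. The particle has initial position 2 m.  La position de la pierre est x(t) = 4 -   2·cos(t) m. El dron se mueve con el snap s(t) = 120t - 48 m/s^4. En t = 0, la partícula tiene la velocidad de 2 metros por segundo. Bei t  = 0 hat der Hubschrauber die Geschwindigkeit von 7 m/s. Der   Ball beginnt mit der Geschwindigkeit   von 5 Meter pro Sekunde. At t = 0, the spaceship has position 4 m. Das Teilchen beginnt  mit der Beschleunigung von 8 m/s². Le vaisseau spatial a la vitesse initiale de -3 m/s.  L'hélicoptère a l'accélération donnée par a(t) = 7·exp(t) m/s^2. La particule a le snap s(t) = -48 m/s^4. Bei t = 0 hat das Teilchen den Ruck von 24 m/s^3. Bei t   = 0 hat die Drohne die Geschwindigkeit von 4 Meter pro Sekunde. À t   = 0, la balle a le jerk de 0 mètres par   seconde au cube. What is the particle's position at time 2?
Starting from snap s(t) = -48, we take 4 integrals. Taking ∫s(t)dt and applying j(0) = 24, we find j(t) = 24 - 48·t. Finding the integral of j(t) and using a(0) = 8: a(t) = -24·t^2 + 24·t + 8. Integrating acceleration and using the initial condition v(0) = 2, we get v(t) = -8·t^3 + 12·t^2 + 8·t + 2. Integrating velocity and using the initial condition x(0) = 2, we get x(t) = -2·t^4 + 4·t^3 + 4·t^2 + 2·t + 2. We have position x(t) = -2·t^4 + 4·t^3 + 4·t^2 + 2·t + 2. Substituting t = 2: x(2) = 22.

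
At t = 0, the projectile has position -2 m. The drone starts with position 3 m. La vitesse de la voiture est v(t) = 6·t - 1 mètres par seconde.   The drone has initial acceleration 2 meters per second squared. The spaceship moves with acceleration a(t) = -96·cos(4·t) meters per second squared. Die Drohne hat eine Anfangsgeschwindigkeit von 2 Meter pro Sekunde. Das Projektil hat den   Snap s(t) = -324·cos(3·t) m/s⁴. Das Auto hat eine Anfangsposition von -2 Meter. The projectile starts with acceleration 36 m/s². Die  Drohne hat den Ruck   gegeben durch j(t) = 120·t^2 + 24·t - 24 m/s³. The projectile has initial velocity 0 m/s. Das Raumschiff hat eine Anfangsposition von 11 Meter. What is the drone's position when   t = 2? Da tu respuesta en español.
Partiendo de la sacudida j(t) = 120·t^2 + 24·t - 24, tomamos 3 integrales. Tomando ∫j(t)dt y aplicando a(0) = 2, encontramos a(t) = 40·t^3 + 12·t^2 - 24·t + 2. Integrando la aceleración y usando la condición inicial v(0) = 2, obtenemos v(t) = 10·t^4 + 4·t^3 - 12·t^2 + 2·t + 2. La integral de la velocidad, con x(0) = 3, da la posición: x(t) = 2·t^5 + t^4 - 4·t^3 + t^2 + 2·t + 3. De la ecuación de la posición x(t) = 2·t^5 + t^4 - 4·t^3 + t^2 + 2·t + 3, sustituimos t = 2 para obtener x = 59.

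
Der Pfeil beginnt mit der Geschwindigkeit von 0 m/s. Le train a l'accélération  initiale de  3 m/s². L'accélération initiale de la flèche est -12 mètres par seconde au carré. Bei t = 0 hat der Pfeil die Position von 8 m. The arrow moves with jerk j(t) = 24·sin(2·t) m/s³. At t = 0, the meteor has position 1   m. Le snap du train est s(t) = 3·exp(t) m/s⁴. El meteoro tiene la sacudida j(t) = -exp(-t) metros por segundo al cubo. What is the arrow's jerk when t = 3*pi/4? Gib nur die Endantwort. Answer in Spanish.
En t = 3*pi/4, j = -24.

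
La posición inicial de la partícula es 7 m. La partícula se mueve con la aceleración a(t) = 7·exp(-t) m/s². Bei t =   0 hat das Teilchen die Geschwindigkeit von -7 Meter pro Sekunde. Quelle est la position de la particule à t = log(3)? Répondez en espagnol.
Para resolver esto, necesitamos tomar 2 integrales de nuestra ecuación de la aceleración a(t) = 7·exp(-t). La integral de la aceleración, con v(0) = -7, da la velocidad: v(t) = -7·exp(-t). Integrando la velocidad y usando la condición inicial x(0) = 7, obtenemos x(t) = 7·exp(-t). Tenemos la posición x(t) = 7·exp(-t). Sustituyendo t = log(3): x(log(3)) = 7/3.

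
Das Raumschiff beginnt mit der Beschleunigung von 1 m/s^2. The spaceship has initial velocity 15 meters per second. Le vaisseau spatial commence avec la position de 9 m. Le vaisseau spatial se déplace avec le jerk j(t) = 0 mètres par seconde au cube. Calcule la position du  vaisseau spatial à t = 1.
Nous devons intégrer notre équation du jerk j(t) = 0 3 fois. La primitive du jerk est l'accélération. En utilisant a(0) = 1, nous obtenons a(t) = 1. En intégrant l'accélération et en utilisant la condition initiale v(0) = 15, nous obtenons v(t) = t + 15. L'intégrale de la vitesse est la position. En utilisant x(0) = 9, nous obtenons x(t) = t^2/2 + 15·t + 9. En utilisant x(t) = t^2/2 + 15·t + 9 et en substituant t = 1, nous trouvons x = 49/2.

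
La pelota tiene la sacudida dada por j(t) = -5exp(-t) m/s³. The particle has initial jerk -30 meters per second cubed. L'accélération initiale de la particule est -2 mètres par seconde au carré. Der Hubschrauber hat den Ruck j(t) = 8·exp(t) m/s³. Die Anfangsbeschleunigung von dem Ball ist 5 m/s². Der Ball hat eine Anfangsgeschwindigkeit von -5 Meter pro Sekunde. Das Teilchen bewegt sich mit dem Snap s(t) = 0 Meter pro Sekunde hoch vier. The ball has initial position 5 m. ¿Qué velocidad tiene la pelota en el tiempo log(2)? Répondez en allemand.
Wir müssen das Integral unserer Gleichung für den Ruck j(t) = -5·exp(-t) 2-mal finden. Die Stammfunktion von dem Ruck ist die Beschleunigung. Mit a(0) = 5 erhalten wir a(t) = 5·exp(-t). Die Stammfunktion von der Beschleunigung ist die Geschwindigkeit. Mit v(0) = -5 erhalten wir v(t) = -5·exp(-t). Mit v(t) = -5·exp(-t) und Einsetzen von t = log(2), finden wir v = -5/2.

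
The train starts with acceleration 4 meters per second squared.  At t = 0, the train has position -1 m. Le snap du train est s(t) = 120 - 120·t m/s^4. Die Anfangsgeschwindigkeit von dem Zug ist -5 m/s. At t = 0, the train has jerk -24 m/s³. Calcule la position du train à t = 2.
Pour résoudre ceci, nous devons prendre 4 intégrales de notre équation du snap s(t) = 120 - 120·t. En prenant ∫s(t)dt et en appliquant j(0) = -24, nous trouvons j(t) = -60·t^2 + 120·t - 24. La primitive du jerk, avec a(0) = 4, donne l'accélération: a(t) = -20·t^3 + 60·t^2 - 24·t + 4. En intégrant l'accélération et en utilisant la condition initiale v(0) = -5, nous obtenons v(t) = -5·t^4 + 20·t^3 - 12·t^2 + 4·t - 5. L'intégrale de la vitesse, avec x(0) = -1, donne la position: x(t) = -t^5 + 5·t^4 - 4·t^3 + 2·t^2 - 5·t - 1. Nous avons la position x(t) = -t^5 + 5·t^4 - 4·t^3 + 2·t^2 - 5·t - 1. En substituant t = 2: x(2) = 13.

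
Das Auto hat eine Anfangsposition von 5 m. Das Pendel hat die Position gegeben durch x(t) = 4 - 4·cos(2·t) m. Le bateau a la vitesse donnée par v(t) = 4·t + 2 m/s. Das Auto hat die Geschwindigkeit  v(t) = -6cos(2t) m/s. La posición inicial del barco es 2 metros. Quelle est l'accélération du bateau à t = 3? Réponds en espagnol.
Debemos derivar nuestra ecuación de la velocidad v(t) = 4·t + 2 1 vez. Derivando la velocidad, obtenemos la aceleración: a(t) = 4. Usando a(t) = 4 y sustituyendo t = 3, encontramos a = 4.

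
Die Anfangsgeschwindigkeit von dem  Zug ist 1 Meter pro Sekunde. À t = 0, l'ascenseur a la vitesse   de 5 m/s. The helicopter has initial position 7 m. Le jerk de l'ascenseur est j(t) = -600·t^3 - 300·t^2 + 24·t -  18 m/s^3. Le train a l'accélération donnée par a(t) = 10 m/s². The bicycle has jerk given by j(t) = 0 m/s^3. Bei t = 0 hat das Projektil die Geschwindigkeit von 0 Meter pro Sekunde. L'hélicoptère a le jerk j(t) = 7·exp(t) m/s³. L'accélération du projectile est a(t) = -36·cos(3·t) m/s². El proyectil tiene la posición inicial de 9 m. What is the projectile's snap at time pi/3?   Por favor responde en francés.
Nous devons dériver notre équation de l'accélération a(t) = -36·cos(3·t) 2 fois. La dérivée de l'accélération donne le jerk: j(t) = 108·sin(3·t). En dérivant le jerk, nous obtenons le snap: s(t) = 324·cos(3·t). Nous avons le snap s(t) = 324·cos(3·t). En substituant t = pi/3: s(pi/3) = -324.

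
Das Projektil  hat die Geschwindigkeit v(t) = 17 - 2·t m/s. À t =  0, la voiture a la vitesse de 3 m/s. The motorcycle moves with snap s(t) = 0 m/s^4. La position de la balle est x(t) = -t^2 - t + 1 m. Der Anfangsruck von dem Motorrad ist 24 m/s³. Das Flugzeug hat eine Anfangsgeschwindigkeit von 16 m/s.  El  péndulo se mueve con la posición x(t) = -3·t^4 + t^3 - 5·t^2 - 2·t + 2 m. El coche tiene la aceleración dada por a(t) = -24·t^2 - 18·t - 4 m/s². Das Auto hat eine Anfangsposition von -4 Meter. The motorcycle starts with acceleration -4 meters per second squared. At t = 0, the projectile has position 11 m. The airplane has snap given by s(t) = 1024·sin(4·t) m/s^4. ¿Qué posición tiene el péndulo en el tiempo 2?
Tenemos la posición x(t) = -3·t^4 + t^3 - 5·t^2 - 2·t + 2. Sustituyendo t = 2: x(2) = -62.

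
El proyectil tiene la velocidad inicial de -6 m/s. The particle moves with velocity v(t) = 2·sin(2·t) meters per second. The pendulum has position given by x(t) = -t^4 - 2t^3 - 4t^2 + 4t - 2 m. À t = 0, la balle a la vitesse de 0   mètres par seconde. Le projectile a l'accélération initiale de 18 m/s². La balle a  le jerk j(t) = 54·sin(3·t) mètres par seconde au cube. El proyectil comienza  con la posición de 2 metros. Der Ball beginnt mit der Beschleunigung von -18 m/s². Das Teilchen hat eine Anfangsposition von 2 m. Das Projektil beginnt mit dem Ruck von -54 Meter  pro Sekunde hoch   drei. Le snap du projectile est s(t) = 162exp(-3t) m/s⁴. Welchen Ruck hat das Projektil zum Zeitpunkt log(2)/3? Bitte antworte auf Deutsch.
Wir müssen unsere Gleichung für den Snap s(t) = 162·exp(-3·t) 1-mal integrieren. Die Stammfunktion von dem Snap, mit j(0) = -54, ergibt den Ruck: j(t) = -54·exp(-3·t). Mit j(t) = -54·exp(-3·t) und Einsetzen von t = log(2)/3, finden wir j = -27.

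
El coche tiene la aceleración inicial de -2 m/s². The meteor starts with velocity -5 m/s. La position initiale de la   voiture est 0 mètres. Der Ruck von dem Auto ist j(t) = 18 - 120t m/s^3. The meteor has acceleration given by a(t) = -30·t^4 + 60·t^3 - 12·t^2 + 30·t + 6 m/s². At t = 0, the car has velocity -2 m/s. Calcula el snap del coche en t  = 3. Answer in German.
Um dies zu lösen, müssen wir 1 Ableitung unserer Gleichung für den Ruck j(t) = 18 - 120·t nehmen. Durch Ableiten von dem Ruck erhalten wir den Snap: s(t) = -120. Aus der Gleichung für den Snap s(t) = -120, setzen wir t = 3 ein und erhalten s = -120.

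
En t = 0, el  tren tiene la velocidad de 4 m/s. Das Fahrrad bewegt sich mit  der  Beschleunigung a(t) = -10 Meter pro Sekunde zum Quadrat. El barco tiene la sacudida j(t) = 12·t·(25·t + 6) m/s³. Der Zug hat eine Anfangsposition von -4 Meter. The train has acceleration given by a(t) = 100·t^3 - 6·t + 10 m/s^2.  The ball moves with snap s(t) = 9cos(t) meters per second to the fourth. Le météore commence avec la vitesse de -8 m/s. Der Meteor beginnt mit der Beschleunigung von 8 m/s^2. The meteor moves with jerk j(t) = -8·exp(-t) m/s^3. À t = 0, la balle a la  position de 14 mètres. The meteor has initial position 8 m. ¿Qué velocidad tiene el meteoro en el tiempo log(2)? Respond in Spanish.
Partiendo de la sacudida j(t) = -8·exp(-t), tomamos 2 integrales. Tomando ∫j(t)dt y aplicando a(0) = 8, encontramos a(t) = 8·exp(-t). Tomando ∫a(t)dt y aplicando v(0) = -8, encontramos v(t) = -8·exp(-t). Tenemos la velocidad v(t) = -8·exp(-t). Sustituyendo t = log(2): v(log(2)) = -4.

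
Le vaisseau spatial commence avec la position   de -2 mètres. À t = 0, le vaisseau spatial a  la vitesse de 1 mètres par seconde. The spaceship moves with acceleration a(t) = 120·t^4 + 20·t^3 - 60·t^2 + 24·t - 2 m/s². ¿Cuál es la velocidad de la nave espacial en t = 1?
Para resolver esto, necesitamos tomar 1 integral de nuestra ecuación de la aceleración a(t) = 120·t^4 + 20·t^3 - 60·t^2 + 24·t - 2. Tomando ∫a(t)dt y aplicando v(0) = 1, encontramos v(t) = 24·t^5 + 5·t^4 - 20·t^3 + 12·t^2 - 2·t + 1. Usando v(t) = 24·t^5 + 5·t^4 - 20·t^3 + 12·t^2 - 2·t + 1 y sustituyendo t = 1, encontramos v = 20.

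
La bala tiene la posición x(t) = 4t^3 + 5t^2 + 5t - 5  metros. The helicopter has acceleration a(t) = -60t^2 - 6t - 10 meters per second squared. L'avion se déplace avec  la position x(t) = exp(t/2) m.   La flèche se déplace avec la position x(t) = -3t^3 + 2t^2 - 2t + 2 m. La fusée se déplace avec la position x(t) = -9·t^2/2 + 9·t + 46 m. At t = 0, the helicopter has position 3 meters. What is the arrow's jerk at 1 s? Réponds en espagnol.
Para resolver esto, necesitamos tomar 3 derivadas de nuestra ecuación de la posición x(t) = -3·t^3 + 2·t^2 - 2·t + 2. La derivada de la posición da la velocidad: v(t) = -9·t^2 + 4·t - 2. La derivada de la velocidad da la aceleración: a(t) = 4 - 18·t. La derivada de la aceleración da la sacudida: j(t) = -18. Usando j(t) = -18 y sustituyendo t = 1, encontramos j = -18.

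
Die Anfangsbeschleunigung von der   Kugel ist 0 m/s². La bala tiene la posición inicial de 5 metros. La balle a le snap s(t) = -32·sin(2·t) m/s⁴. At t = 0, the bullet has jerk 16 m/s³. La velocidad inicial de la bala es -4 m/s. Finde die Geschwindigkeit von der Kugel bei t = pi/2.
Ausgehend von dem Snap s(t) = -32·sin(2·t), nehmen wir 3 Integrale. Das Integral von dem Snap, mit j(0) = 16, ergibt den Ruck: j(t) = 16·cos(2·t). Durch Integration von dem Ruck und Verwendung der Anfangsbedingung a(0) = 0, erhalten wir a(t) = 8·sin(2·t). Durch Integration von der Beschleunigung und Verwendung der Anfangsbedingung v(0) = -4, erhalten wir v(t) = -4·cos(2·t). Wir haben die Geschwindigkeit v(t) = -4·cos(2·t). Durch Einsetzen von t = pi/2: v(pi/2) = 4.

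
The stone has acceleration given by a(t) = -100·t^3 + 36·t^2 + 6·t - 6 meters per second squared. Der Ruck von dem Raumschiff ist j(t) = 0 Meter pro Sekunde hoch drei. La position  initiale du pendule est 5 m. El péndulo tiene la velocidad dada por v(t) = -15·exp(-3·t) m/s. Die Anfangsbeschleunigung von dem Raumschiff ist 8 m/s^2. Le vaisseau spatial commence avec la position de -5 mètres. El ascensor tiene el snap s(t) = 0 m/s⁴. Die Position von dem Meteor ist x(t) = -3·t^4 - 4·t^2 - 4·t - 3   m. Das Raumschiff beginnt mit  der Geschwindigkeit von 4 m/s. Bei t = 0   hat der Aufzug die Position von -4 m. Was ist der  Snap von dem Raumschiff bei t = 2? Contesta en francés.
En partant du jerk j(t) = 0, nous prenons 1 dérivée. En dérivant le jerk, nous obtenons le snap: s(t) = 0. De l'équation du snap s(t) = 0, nous substituons t = 2 pour obtenir s = 0.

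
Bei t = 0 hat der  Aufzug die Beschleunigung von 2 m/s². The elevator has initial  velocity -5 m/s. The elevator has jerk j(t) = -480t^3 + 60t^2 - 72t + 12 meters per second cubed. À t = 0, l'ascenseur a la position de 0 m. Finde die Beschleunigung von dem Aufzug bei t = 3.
Um dies zu lösen, müssen wir 1 Stammfunktion unserer Gleichung für den Ruck j(t) = -480·t^3 + 60·t^2 - 72·t + 12 finden. Mit ∫j(t)dt und Anwendung von a(0) = 2, finden wir a(t) = -120·t^4 + 20·t^3 - 36·t^2 + 12·t + 2. Aus der Gleichung für die Beschleunigung a(t) = -120·t^4 + 20·t^3 - 36·t^2 + 12·t + 2, setzen wir t = 3 ein und erhalten a = -9466.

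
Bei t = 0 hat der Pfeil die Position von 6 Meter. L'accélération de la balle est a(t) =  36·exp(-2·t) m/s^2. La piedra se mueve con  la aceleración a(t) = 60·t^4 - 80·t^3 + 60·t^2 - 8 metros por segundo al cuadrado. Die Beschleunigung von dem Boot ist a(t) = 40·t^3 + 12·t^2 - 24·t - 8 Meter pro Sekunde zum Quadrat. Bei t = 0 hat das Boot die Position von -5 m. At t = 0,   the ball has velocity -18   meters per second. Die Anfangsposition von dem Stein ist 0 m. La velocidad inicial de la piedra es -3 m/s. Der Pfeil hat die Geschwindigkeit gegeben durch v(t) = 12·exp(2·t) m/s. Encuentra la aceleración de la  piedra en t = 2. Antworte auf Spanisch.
Usando a(t) = 60·t^4 - 80·t^3 + 60·t^2 - 8 y sustituyendo t = 2, encontramos a = 552.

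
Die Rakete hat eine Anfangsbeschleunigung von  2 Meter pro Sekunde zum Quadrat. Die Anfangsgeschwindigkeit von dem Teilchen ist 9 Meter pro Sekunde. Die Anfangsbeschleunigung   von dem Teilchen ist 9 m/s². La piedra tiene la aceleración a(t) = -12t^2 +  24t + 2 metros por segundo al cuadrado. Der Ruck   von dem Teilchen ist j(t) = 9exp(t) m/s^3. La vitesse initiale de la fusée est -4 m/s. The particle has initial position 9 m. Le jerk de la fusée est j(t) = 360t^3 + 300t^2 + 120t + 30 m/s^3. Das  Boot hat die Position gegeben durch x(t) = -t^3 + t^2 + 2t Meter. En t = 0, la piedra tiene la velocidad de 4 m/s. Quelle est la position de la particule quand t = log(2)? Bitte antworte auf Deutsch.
Um dies zu lösen, müssen wir 3 Integrale unserer Gleichung für den Ruck j(t) = 9·exp(t) finden. Mit ∫j(t)dt und Anwendung von a(0) = 9, finden wir a(t) = 9·exp(t). Durch Integration von der Beschleunigung und Verwendung der Anfangsbedingung v(0) = 9, erhalten wir v(t) = 9·exp(t). Durch Integration von der Geschwindigkeit und Verwendung der Anfangsbedingung x(0) = 9, erhalten wir x(t) = 9·exp(t). Mit x(t) = 9·exp(t) und Einsetzen von t = log(2), finden wir x = 18.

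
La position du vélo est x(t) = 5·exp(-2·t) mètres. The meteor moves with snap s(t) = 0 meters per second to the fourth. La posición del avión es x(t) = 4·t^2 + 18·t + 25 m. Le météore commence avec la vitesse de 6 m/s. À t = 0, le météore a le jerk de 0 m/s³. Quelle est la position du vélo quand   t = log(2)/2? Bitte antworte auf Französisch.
Nous avons la position x(t) = 5·exp(-2·t). En substituant t = log(2)/2: x(log(2)/2) = 5/2.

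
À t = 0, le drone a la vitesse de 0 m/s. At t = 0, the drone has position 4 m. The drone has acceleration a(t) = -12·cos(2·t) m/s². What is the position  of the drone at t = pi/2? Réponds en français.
Nous devons intégrer notre équation de l'accélération a(t) = -12·cos(2·t) 2 fois. En prenant ∫a(t)dt et en appliquant v(0) = 0, nous trouvons v(t) = -6·sin(2·t). En intégrant la vitesse et en utilisant la condition initiale x(0) = 4, nous obtenons x(t) = 3·cos(2·t) + 1. De l'équation de la position x(t) = 3·cos(2·t) + 1, nous substituons t = pi/2 pour obtenir x = -2.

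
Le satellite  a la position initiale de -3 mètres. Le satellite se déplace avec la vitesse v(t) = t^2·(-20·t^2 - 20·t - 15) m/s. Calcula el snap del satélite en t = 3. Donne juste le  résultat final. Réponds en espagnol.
s(3) = -1560.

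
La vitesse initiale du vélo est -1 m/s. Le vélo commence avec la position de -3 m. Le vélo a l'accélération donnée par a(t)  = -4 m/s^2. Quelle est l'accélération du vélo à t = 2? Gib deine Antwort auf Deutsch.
Mit a(t) = -4 und Einsetzen von t = 2, finden wir a = -4.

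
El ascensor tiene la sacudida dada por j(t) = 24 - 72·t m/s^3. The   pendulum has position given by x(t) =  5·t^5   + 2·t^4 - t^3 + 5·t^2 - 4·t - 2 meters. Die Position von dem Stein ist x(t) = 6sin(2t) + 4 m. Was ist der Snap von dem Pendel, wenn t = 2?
Wir müssen unsere Gleichung für die Position x(t) = 5·t^5 + 2·t^4 - t^3 + 5·t^2 - 4·t - 2 4-mal ableiten. Die Ableitung von der Position ergibt die Geschwindigkeit: v(t) = 25·t^4 + 8·t^3 - 3·t^2 + 10·t - 4. Die Ableitung von der Geschwindigkeit ergibt die Beschleunigung: a(t) = 100·t^3 + 24·t^2 - 6·t + 10. Durch Ableiten von der Beschleunigung erhalten wir den Ruck: j(t) = 300·t^2 + 48·t - 6. Mit d/dt von j(t) finden wir s(t) = 600·t + 48. Aus der Gleichung für den Snap s(t) = 600·t + 48, setzen wir t = 2 ein und erhalten s = 1248.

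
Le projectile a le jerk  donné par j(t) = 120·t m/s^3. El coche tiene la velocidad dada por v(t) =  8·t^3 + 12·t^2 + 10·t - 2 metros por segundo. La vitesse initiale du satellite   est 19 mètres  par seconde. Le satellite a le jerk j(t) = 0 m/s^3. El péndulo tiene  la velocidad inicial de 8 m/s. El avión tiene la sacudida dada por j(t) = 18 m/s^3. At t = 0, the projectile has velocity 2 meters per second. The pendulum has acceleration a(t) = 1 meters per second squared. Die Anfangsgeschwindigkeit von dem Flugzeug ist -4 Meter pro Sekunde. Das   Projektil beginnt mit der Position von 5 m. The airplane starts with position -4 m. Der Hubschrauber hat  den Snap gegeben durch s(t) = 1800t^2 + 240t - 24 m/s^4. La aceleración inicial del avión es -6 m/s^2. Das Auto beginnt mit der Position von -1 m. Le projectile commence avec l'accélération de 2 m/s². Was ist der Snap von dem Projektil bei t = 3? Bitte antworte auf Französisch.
Nous devons dériver notre équation du jerk j(t) = 120·t 1 fois. En prenant d/dt de j(t), nous trouvons s(t) = 120. Nous avons le snap s(t) = 120. En substituant t = 3: s(3) = 120.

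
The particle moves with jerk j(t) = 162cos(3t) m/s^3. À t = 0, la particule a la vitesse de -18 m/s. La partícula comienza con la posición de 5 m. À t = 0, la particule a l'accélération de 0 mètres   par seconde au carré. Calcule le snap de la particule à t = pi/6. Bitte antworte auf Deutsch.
Ausgehend von dem Ruck j(t) = 162·cos(3·t), nehmen wir 1 Ableitung. Durch Ableiten von dem Ruck erhalten wir den Snap: s(t) = -486·sin(3·t). Aus der Gleichung für den Snap s(t) = -486·sin(3·t), setzen wir t = pi/6 ein und erhalten s = -486.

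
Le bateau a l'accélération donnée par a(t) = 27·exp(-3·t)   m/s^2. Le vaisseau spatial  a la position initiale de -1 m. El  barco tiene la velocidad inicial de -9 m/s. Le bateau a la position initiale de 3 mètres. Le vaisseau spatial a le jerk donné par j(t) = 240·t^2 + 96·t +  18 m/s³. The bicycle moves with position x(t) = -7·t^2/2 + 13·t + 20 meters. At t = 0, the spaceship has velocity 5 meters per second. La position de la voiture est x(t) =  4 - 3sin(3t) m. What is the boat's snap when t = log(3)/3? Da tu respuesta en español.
Para resolver esto, necesitamos tomar 2 derivadas de nuestra ecuación de la aceleración a(t) = 27·exp(-3·t). Tomando d/dt de a(t), encontramos j(t) = -81·exp(-3·t). Tomando d/dt de j(t), encontramos s(t) = 243·exp(-3·t). Tenemos el snap s(t) = 243·exp(-3·t). Sustituyendo t = log(3)/3: s(log(3)/3) = 81.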